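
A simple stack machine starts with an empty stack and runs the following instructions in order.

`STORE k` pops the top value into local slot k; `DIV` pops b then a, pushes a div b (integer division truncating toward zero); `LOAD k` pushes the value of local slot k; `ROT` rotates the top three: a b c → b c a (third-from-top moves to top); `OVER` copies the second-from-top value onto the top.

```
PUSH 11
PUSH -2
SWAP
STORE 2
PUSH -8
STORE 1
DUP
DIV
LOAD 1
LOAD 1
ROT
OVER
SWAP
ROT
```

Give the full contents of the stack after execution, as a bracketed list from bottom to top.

PUSH 11  11
PUSH -2  11 -2
SWAP     -2 11
STORE 2  -2
PUSH -8  -2 -8
STORE 1  -2
DUP      -2 -2
DIV      1
LOAD 1   1 -8
LOAD 1   1 -8 -8
ROT      -8 -8 1
OVER     -8 -8 1 -8
SWAP     -8 -8 -8 1
ROT      -8 -8 1 -8

[-8, -8, 1, -8]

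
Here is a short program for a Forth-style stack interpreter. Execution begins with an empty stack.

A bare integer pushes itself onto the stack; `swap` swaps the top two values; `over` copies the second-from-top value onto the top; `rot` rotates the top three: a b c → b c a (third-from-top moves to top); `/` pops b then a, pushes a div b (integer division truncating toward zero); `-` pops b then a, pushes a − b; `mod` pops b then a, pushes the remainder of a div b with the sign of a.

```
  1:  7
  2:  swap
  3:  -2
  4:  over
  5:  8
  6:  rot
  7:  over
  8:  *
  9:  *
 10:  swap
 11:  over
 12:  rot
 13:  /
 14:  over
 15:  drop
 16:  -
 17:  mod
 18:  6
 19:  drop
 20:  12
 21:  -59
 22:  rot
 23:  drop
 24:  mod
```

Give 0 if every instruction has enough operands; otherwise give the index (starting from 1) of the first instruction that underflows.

7 : 7
swap  — needs 2 operands, stack has 1 → underflow

2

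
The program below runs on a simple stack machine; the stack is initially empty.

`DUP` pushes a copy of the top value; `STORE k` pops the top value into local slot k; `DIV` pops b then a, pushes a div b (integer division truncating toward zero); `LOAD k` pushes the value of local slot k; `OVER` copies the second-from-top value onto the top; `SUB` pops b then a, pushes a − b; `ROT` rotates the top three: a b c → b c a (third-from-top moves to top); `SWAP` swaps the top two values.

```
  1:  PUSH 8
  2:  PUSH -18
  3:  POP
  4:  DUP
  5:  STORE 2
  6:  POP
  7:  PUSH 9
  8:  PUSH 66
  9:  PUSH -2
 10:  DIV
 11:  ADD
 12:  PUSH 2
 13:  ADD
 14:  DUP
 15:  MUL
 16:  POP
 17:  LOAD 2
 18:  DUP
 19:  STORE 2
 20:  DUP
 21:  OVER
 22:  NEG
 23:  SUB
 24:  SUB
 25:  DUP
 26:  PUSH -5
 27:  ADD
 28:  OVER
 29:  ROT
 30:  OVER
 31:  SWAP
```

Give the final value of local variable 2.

8

PUSH 8    [8]
PUSH -18  [8, -18]
POP       [8]
DUP       [8, 8]
STORE 2   [8]
POP       []
PUSH 9    [9]
PUSH 66   [9, 66]
PUSH -2   [9, 66, -2]
DIV       [9, -33]
ADD       [-24]
PUSH 2    [-24, 2]
ADD       [-22]
DUP       [-22, -22]
MUL       [484]
POP       []
LOAD 2    [8]
DUP       [8, 8]
STORE 2   [8]
DUP       [8, 8]
OVER      [8, 8, 8]
NEG       [8, 8, -8]
SUB       [8, 16]
SUB       [-8]
DUP       [-8, -8]
PUSH -5   [-8, -8, -5]
ADD       [-8, -13]
OVER      [-8, -13, -8]
ROT       [-13, -8, -8]
OVER      [-13, -8, -8, -8]
SWAP      [-13, -8, -8, -8]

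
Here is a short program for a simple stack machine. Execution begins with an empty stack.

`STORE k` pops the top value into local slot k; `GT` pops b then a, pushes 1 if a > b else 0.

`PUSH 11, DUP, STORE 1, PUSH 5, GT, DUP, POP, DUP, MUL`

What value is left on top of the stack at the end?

1

PUSH 11 -> [11]
DUP     -> [11, 11]
STORE 1 -> [11]
PUSH 5  -> [11, 5]
GT      -> [1]
DUP     -> [1, 1]
POP     -> [1]
DUP     -> [1, 1]
MUL     -> [1]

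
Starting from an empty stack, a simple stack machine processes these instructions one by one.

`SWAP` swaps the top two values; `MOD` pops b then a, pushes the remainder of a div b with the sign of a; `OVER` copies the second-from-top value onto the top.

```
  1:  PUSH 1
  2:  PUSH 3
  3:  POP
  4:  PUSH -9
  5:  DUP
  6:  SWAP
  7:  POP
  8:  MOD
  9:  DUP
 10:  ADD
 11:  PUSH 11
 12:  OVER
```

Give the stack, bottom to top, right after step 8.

[1]

PUSH 1  : 1
PUSH 3  : 1 3
POP     : 1
PUSH -9 : 1 -9
DUP     : 1 -9 -9
SWAP    : 1 -9 -9
POP     : 1 -9
MOD     : 1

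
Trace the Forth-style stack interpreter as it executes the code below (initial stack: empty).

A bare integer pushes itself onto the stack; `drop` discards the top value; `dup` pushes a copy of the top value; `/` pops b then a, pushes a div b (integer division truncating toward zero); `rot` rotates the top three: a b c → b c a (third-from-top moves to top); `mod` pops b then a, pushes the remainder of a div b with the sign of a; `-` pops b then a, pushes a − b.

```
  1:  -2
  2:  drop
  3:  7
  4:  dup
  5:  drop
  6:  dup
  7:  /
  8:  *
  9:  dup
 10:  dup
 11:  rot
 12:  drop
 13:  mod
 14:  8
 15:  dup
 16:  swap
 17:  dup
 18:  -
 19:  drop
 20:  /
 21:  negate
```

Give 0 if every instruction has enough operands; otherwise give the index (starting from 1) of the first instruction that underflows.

-2    -2
drop  (empty)
7     7
dup   7 7
drop  7
dup   7 7
/     1
*  — needs 2 operands, stack has 1 → underflow

8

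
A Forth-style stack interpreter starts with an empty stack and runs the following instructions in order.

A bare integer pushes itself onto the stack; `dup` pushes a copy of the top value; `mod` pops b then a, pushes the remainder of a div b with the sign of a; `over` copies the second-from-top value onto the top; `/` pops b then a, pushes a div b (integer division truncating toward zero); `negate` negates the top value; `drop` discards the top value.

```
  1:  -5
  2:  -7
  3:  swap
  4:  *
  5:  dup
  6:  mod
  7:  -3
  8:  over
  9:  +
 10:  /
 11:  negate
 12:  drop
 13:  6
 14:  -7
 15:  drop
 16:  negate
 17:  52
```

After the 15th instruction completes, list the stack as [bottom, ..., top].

[6]

-5     : [-5]
-7     : [-5, -7]
swap   : [-7, -5]
*      : [35]
dup    : [35, 35]
mod    : [0]
-3     : [0, -3]
over   : [0, -3, 0]
+      : [0, -3]
/      : [0]
negate : [0]
drop   : []
6      : [6]
-7     : [6, -7]
drop   : [6]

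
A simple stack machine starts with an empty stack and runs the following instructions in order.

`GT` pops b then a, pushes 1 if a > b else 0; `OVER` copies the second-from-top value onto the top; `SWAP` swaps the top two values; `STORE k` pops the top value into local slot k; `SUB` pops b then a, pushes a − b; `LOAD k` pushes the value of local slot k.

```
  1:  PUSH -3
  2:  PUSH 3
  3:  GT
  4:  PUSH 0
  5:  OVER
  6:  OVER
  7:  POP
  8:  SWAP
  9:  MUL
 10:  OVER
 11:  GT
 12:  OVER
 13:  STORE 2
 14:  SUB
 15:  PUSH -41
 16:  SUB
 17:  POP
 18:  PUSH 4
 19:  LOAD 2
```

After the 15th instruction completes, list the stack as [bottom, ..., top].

PUSH -3   [-3]
PUSH 3    [-3, 3]
GT        [0]
PUSH 0    [0, 0]
OVER      [0, 0, 0]
OVER      [0, 0, 0, 0]
POP       [0, 0, 0]
SWAP      [0, 0, 0]
MUL       [0, 0]
OVER      [0, 0, 0]
GT        [0, 0]
OVER      [0, 0, 0]
STORE 2   [0, 0]
SUB       [0]
PUSH -41  [0, -41]

[0, -41]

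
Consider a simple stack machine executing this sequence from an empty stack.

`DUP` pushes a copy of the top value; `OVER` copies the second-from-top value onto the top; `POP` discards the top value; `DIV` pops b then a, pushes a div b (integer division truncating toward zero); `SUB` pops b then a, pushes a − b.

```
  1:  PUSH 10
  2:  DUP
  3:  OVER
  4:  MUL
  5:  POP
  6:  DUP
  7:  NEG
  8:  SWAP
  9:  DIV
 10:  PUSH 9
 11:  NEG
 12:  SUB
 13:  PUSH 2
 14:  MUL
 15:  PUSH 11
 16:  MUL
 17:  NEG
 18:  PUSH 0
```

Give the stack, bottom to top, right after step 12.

PUSH 10 → 10
DUP     → 10 10
OVER    → 10 10 10
MUL     → 10 100
POP     → 10
DUP     → 10 10
NEG     → 10 -10
SWAP    → -10 10
DIV     → -1
PUSH 9  → -1 9
NEG     → -1 -9
SUB     → 8

[8]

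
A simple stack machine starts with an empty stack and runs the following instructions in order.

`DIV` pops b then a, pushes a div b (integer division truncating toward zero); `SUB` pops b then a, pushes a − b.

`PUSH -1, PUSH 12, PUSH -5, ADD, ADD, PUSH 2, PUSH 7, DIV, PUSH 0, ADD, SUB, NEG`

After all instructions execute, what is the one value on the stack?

-6

PUSH -1 -> [-1]
PUSH 12 -> [-1, 12]
PUSH -5 -> [-1, 12, -5]
ADD     -> [-1, 7]
ADD     -> [6]
PUSH 2  -> [6, 2]
PUSH 7  -> [6, 2, 7]
DIV     -> [6, 0]
PUSH 0  -> [6, 0, 0]
ADD     -> [6, 0]
SUB     -> [6]
NEG     -> [-6]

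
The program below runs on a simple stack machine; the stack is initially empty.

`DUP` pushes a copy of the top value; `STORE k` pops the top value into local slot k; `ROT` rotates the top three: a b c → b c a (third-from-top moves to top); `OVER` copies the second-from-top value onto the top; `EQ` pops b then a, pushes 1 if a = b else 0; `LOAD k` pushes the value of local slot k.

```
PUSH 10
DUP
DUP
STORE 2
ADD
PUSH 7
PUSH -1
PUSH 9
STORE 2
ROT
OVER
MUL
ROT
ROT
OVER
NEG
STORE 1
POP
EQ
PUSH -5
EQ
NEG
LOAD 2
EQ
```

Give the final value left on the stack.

PUSH 10  10
DUP      10 10
DUP      10 10 10
STORE 2  10 10
ADD      20
PUSH 7   20 7
PUSH -1  20 7 -1
PUSH 9   20 7 -1 9
STORE 2  20 7 -1
ROT      7 -1 20
OVER     7 -1 20 -1
MUL      7 -1 -20
ROT      -1 -20 7
ROT      -20 7 -1
OVER     -20 7 -1 7
NEG      -20 7 -1 -7
STORE 1  -20 7 -1
POP      -20 7
EQ       0
PUSH -5  0 -5
EQ       0
NEG      0
LOAD 2   0 9
EQ       0

0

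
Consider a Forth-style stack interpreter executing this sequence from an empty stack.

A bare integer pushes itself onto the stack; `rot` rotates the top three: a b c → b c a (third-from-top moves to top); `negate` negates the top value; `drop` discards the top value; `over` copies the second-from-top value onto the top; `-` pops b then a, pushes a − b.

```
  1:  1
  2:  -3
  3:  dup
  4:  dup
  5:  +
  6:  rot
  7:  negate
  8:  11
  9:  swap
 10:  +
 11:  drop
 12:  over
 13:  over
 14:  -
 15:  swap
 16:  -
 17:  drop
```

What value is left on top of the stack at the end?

-3

1       1
-3      1 -3
dup     1 -3 -3
dup     1 -3 -3 -3
+       1 -3 -6
rot     -3 -6 1
negate  -3 -6 -1
11      -3 -6 -1 11
swap    -3 -6 11 -1
+       -3 -6 10
drop    -3 -6
over    -3 -6 -3
over    -3 -6 -3 -6
-       -3 -6 3
swap    -3 3 -6
-       -3 9
drop    -3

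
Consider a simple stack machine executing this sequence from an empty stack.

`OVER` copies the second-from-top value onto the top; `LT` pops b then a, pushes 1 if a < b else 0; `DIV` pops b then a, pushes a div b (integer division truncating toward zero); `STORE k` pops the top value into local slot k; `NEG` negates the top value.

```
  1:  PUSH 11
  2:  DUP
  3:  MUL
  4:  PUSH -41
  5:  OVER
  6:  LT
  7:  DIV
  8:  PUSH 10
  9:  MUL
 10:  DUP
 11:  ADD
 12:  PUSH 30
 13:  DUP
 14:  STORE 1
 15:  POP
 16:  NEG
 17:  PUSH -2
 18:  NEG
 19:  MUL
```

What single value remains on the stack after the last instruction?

-4840

PUSH 11  : 11
DUP      : 11 11
MUL      : 121
PUSH -41 : 121 -41
OVER     : 121 -41 121
LT       : 121 1
DIV      : 121
PUSH 10  : 121 10
MUL      : 1210
DUP      : 1210 1210
ADD      : 2420
PUSH 30  : 2420 30
DUP      : 2420 30 30
STORE 1  : 2420 30
POP      : 2420
NEG      : -2420
PUSH -2  : -2420 -2
NEG      : -2420 2
MUL      : -4840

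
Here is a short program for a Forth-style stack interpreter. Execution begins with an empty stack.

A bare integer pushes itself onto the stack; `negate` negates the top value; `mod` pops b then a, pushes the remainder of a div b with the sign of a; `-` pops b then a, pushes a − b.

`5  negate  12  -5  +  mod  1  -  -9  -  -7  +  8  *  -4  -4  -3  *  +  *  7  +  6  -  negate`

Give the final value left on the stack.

255

5      -> [5]
negate -> [-5]
12     -> [-5, 12]
-5     -> [-5, 12, -5]
+      -> [-5, 7]
mod    -> [-5]
1      -> [-5, 1]
-      -> [-6]
-9     -> [-6, -9]
-      -> [3]
-7     -> [3, -7]
+      -> [-4]
8      -> [-4, 8]
*      -> [-32]
-4     -> [-32, -4]
-4     -> [-32, -4, -4]
-3     -> [-32, -4, -4, -3]
*      -> [-32, -4, 12]
+      -> [-32, 8]
*      -> [-256]
7      -> [-256, 7]
+      -> [-249]
6      -> [-249, 6]
-      -> [-255]
negate -> [255]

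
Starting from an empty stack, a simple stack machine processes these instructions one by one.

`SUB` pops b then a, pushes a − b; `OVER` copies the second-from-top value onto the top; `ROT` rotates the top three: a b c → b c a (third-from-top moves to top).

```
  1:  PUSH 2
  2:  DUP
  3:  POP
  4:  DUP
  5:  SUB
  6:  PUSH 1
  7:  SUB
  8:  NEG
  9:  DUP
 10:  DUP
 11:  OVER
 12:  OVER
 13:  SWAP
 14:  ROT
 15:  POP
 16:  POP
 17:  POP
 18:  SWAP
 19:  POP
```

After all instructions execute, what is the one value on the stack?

PUSH 2 : [2]
DUP    : [2, 2]
POP    : [2]
DUP    : [2, 2]
SUB    : [0]
PUSH 1 : [0, 1]
SUB    : [-1]
NEG    : [1]
DUP    : [1, 1]
DUP    : [1, 1, 1]
OVER   : [1, 1, 1, 1]
OVER   : [1, 1, 1, 1, 1]
SWAP   : [1, 1, 1, 1, 1]
ROT    : [1, 1, 1, 1, 1]
POP    : [1, 1, 1, 1]
POP    : [1, 1, 1]
POP    : [1, 1]
SWAP   : [1, 1]
POP    : [1]

1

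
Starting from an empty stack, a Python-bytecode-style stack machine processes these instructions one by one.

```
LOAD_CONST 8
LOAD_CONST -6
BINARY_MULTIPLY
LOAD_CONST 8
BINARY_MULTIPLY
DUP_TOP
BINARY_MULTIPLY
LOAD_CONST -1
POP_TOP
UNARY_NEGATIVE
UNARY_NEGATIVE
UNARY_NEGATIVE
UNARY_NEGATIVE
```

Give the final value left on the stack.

147456

LOAD_CONST 8    → 8
LOAD_CONST -6   → 8 -6
BINARY_MULTIPLY → -48
LOAD_CONST 8    → -48 8
BINARY_MULTIPLY → -384
DUP_TOP         → -384 -384
BINARY_MULTIPLY → 147456
LOAD_CONST -1   → 147456 -1
POP_TOP         → 147456
UNARY_NEGATIVE  → -147456
UNARY_NEGATIVE  → 147456
UNARY_NEGATIVE  → -147456
UNARY_NEGATIVE  → 147456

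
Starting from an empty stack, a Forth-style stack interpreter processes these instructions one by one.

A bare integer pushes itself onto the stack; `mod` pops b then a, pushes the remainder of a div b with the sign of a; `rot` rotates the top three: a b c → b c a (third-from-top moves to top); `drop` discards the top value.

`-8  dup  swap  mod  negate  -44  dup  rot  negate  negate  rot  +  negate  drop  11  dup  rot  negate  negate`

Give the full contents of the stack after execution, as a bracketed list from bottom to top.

-8     : [-8]
dup    : [-8, -8]
swap   : [-8, -8]
mod    : [0]
negate : [0]
-44    : [0, -44]
dup    : [0, -44, -44]
rot    : [-44, -44, 0]
negate : [-44, -44, 0]
negate : [-44, -44, 0]
rot    : [-44, 0, -44]
+      : [-44, -44]
negate : [-44, 44]
drop   : [-44]
11     : [-44, 11]
dup    : [-44, 11, 11]
rot    : [11, 11, -44]
negate : [11, 11, 44]
negate : [11, 11, -44]

[11, 11, -44]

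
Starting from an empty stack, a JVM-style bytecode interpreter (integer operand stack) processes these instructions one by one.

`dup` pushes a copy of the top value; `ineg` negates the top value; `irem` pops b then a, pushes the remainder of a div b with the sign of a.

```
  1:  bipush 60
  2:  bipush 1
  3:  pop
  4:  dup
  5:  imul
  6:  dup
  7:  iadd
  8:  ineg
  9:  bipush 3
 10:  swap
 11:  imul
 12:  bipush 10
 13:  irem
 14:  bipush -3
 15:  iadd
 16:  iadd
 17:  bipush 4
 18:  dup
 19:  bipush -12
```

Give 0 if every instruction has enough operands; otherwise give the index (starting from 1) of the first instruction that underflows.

bipush 60 → [60]
bipush 1  → [60, 1]
pop       → [60]
dup       → [60, 60]
imul      → [3600]
dup       → [3600, 3600]
iadd      → [7200]
ineg      → [-7200]
bipush 3  → [-7200, 3]
swap      → [3, -7200]
imul      → [-21600]
bipush 10 → [-21600, 10]
irem      → [0]
bipush -3 → [0, -3]
iadd      → [-3]
iadd  — needs 2 operands, stack has 1 → underflow

16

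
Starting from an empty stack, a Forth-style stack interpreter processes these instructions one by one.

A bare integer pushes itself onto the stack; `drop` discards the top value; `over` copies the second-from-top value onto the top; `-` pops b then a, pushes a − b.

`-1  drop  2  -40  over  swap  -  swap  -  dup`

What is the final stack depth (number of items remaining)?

2

-1   → [-1]
drop → []
2    → [2]
-40  → [2, -40]
over → [2, -40, 2]
swap → [2, 2, -40]
-    → [2, 42]
swap → [42, 2]
-    → [40]
dup  → [40, 40]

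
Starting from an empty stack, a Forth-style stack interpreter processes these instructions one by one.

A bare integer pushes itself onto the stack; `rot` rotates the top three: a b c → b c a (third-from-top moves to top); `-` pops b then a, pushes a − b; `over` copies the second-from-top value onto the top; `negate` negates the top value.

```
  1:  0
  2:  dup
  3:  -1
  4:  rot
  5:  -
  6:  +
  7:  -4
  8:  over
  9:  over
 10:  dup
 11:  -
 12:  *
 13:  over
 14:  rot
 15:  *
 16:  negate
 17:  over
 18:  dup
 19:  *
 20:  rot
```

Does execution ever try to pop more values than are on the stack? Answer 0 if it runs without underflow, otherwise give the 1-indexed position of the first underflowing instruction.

0       0
dup     0 0
-1      0 0 -1
rot     0 -1 0
-       0 -1
+       -1
-4      -1 -4
over    -1 -4 -1
over    -1 -4 -1 -4
dup     -1 -4 -1 -4 -4
-       -1 -4 -1 0
*       -1 -4 0
over    -1 -4 0 -4
rot     -1 0 -4 -4
*       -1 0 16
negate  -1 0 -16
over    -1 0 -16 0
dup     -1 0 -16 0 0
*       -1 0 -16 0
rot     -1 -16 0 0

0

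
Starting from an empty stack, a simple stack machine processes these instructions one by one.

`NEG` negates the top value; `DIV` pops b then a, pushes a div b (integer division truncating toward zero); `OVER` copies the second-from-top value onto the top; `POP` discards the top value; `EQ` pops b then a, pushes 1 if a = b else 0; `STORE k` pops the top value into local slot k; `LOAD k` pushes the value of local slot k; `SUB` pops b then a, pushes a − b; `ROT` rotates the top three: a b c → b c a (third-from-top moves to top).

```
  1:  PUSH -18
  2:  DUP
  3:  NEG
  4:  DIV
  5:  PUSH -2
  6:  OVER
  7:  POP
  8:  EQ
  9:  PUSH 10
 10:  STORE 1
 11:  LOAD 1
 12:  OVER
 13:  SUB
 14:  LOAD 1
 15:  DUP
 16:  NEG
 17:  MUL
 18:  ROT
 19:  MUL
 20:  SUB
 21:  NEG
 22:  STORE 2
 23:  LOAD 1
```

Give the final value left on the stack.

PUSH -18  [-18]
DUP       [-18, -18]
NEG       [-18, 18]
DIV       [-1]
PUSH -2   [-1, -2]
OVER      [-1, -2, -1]
POP       [-1, -2]
EQ        [0]
PUSH 10   [0, 10]
STORE 1   [0]
LOAD 1    [0, 10]
OVER      [0, 10, 0]
SUB       [0, 10]
LOAD 1    [0, 10, 10]
DUP       [0, 10, 10, 10]
NEG       [0, 10, 10, -10]
MUL       [0, 10, -100]
ROT       [10, -100, 0]
MUL       [10, 0]
SUB       [10]
NEG       [-10]
STORE 2   []
LOAD 1    [10]

10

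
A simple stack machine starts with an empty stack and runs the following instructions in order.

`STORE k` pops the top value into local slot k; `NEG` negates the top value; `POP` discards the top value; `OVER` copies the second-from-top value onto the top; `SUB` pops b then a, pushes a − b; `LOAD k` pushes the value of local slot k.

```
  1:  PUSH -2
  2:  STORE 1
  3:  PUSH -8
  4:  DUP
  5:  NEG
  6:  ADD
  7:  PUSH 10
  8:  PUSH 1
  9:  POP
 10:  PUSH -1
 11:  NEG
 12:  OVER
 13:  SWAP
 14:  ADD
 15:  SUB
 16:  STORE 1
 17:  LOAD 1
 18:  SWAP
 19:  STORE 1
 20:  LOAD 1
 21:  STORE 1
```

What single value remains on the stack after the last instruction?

PUSH -2  -2
STORE 1  (empty)
PUSH -8  -8
DUP      -8 -8
NEG      -8 8
ADD      0
PUSH 10  0 10
PUSH 1   0 10 1
POP      0 10
PUSH -1  0 10 -1
NEG      0 10 1
OVER     0 10 1 10
SWAP     0 10 10 1
ADD      0 10 11
SUB      0 -1
STORE 1  0
LOAD 1   0 -1
SWAP     -1 0
STORE 1  -1
LOAD 1   -1 0
STORE 1  -1

-1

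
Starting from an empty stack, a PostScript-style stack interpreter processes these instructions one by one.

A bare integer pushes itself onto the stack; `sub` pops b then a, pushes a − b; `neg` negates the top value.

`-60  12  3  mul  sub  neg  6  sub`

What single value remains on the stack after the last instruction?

90

-60 → [-60]
12  → [-60, 12]
3   → [-60, 12, 3]
mul → [-60, 36]
sub → [-96]
neg → [96]
6   → [96, 6]
sub → [90]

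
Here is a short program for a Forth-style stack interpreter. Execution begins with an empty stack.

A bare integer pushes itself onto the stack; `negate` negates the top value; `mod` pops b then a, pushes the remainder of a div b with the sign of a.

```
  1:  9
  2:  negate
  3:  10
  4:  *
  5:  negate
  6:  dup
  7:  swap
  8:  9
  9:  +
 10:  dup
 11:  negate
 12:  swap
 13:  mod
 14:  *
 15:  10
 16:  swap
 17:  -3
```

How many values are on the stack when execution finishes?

3

9       [9]
negate  [-9]
10      [-9, 10]
*       [-90]
negate  [90]
dup     [90, 90]
swap    [90, 90]
9       [90, 90, 9]
+       [90, 99]
dup     [90, 99, 99]
negate  [90, 99, -99]
swap    [90, -99, 99]
mod     [90, 0]
*       [0]
10      [0, 10]
swap    [10, 0]
-3      [10, 0, -3]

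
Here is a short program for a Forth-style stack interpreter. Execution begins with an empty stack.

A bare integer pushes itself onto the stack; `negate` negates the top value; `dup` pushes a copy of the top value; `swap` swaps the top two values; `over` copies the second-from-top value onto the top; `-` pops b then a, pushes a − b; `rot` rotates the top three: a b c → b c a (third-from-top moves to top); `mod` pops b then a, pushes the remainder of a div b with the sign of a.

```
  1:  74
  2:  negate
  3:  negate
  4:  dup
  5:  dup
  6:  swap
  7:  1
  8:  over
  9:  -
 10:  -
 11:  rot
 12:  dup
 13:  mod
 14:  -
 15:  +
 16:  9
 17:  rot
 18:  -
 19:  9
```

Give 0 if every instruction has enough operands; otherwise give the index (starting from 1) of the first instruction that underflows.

74     : 74
negate : -74
negate : 74
dup    : 74 74
dup    : 74 74 74
swap   : 74 74 74
1      : 74 74 74 1
over   : 74 74 74 1 74
-      : 74 74 74 -73
-      : 74 74 147
rot    : 74 147 74
dup    : 74 147 74 74
mod    : 74 147 0
-      : 74 147
+      : 221
9      : 221 9
rot  — needs 3 operands, stack has 2 → underflow

17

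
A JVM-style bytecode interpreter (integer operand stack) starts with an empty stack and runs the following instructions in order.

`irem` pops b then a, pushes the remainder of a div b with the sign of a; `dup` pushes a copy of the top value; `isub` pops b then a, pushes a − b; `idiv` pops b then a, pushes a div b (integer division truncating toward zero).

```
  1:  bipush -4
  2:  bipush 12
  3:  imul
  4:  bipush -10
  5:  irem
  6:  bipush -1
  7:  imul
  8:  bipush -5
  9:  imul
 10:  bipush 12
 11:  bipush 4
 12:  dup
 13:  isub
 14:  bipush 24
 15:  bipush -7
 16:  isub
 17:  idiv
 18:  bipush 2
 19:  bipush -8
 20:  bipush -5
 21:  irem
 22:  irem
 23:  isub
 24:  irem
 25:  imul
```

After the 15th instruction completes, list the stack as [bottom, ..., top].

[-40, 12, 0, 24, -7]

bipush -4  : [-4]
bipush 12  : [-4, 12]
imul       : [-48]
bipush -10 : [-48, -10]
irem       : [-8]
bipush -1  : [-8, -1]
imul       : [8]
bipush -5  : [8, -5]
imul       : [-40]
bipush 12  : [-40, 12]
bipush 4   : [-40, 12, 4]
dup        : [-40, 12, 4, 4]
isub       : [-40, 12, 0]
bipush 24  : [-40, 12, 0, 24]
bipush -7  : [-40, 12, 0, 24, -7]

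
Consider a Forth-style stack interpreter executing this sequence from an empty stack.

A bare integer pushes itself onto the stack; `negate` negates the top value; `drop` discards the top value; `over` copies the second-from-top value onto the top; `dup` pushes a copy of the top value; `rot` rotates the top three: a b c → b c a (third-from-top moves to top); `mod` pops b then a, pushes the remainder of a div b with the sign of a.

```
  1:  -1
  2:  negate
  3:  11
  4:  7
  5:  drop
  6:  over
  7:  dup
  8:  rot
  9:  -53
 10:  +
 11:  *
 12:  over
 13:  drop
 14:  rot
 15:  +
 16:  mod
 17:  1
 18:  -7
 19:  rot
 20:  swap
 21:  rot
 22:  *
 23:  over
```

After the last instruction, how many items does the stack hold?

3

-1     : [-1]
negate : [1]
11     : [1, 11]
7      : [1, 11, 7]
drop   : [1, 11]
over   : [1, 11, 1]
dup    : [1, 11, 1, 1]
rot    : [1, 1, 1, 11]
-53    : [1, 1, 1, 11, -53]
+      : [1, 1, 1, -42]
*      : [1, 1, -42]
over   : [1, 1, -42, 1]
drop   : [1, 1, -42]
rot    : [1, -42, 1]
+      : [1, -41]
mod    : [1]
1      : [1, 1]
-7     : [1, 1, -7]
rot    : [1, -7, 1]
swap   : [1, 1, -7]
rot    : [1, -7, 1]
*      : [1, -7]
over   : [1, -7, 1]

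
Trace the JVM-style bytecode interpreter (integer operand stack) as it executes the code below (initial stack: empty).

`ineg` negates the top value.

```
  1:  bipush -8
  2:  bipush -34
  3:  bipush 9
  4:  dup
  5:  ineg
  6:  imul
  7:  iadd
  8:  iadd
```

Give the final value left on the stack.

-123

bipush -8  : -8
bipush -34 : -8 -34
bipush 9   : -8 -34 9
dup        : -8 -34 9 9
ineg       : -8 -34 9 -9
imul       : -8 -34 -81
iadd       : -8 -115
iadd       : -123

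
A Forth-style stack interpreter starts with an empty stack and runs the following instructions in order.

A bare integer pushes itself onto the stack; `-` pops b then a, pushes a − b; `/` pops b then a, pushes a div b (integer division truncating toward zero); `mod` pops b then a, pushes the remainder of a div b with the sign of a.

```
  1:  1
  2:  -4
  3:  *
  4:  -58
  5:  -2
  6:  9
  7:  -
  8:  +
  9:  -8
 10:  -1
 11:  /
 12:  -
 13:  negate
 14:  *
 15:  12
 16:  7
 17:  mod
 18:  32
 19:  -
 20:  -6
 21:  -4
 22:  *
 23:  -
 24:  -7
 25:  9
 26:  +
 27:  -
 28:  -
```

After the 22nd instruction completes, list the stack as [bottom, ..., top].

1      : 1
-4     : 1 -4
*      : -4
-58    : -4 -58
-2     : -4 -58 -2
9      : -4 -58 -2 9
-      : -4 -58 -11
+      : -4 -69
-8     : -4 -69 -8
-1     : -4 -69 -8 -1
/      : -4 -69 8
-      : -4 -77
negate : -4 77
*      : -308
12     : -308 12
7      : -308 12 7
mod    : -308 5
32     : -308 5 32
-      : -308 -27
-6     : -308 -27 -6
-4     : -308 -27 -6 -4
*      : -308 -27 24

[-308, -27, 24]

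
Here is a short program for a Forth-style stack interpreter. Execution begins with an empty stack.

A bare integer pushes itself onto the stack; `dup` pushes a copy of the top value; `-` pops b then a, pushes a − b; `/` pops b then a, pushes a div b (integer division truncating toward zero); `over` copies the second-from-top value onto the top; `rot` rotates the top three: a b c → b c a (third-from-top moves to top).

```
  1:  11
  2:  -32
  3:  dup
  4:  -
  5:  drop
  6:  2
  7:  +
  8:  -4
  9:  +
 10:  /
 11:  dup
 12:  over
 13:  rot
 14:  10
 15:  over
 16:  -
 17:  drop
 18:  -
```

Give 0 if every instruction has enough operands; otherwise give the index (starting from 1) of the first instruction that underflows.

10

11    [11]
-32   [11, -32]
dup   [11, -32, -32]
-     [11, 0]
drop  [11]
2     [11, 2]
+     [13]
-4    [13, -4]
+     [9]
/  — needs 2 operands, stack has 1 → underflow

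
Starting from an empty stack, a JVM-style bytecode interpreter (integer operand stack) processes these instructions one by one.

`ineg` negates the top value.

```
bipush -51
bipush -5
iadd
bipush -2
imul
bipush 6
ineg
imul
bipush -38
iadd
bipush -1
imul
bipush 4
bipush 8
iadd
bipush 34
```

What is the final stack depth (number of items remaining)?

bipush -51 : [-51]
bipush -5  : [-51, -5]
iadd       : [-56]
bipush -2  : [-56, -2]
imul       : [112]
bipush 6   : [112, 6]
ineg       : [112, -6]
imul       : [-672]
bipush -38 : [-672, -38]
iadd       : [-710]
bipush -1  : [-710, -1]
imul       : [710]
bipush 4   : [710, 4]
bipush 8   : [710, 4, 8]
iadd       : [710, 12]
bipush 34  : [710, 12, 34]

3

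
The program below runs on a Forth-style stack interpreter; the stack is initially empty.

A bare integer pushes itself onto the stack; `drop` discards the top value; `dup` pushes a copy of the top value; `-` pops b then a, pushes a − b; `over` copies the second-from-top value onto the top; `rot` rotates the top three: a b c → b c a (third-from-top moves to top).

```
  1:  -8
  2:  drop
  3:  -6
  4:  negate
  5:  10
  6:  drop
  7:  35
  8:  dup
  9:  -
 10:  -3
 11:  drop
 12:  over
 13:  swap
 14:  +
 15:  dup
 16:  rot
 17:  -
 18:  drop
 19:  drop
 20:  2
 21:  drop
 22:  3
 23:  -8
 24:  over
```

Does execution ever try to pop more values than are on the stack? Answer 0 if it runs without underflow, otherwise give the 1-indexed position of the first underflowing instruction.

-8     → -8
drop   → (empty)
-6     → -6
negate → 6
10     → 6 10
drop   → 6
35     → 6 35
dup    → 6 35 35
-      → 6 0
-3     → 6 0 -3
drop   → 6 0
over   → 6 0 6
swap   → 6 6 0
+      → 6 6
dup    → 6 6 6
rot    → 6 6 6
-      → 6 0
drop   → 6
drop   → (empty)
2      → 2
drop   → (empty)
3      → 3
-8     → 3 -8
over   → 3 -8 3

0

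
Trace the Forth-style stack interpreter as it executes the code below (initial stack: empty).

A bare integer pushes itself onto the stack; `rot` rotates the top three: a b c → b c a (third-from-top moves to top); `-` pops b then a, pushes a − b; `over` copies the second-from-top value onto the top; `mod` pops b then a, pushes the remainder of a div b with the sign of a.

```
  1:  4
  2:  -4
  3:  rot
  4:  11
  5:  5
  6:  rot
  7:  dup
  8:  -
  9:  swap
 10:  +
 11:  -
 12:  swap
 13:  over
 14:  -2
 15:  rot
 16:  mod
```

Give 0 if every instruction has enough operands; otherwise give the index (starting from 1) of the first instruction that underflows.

3

4  : [4]
-4 : [4, -4]
rot  — needs 3 operands, stack has 2 → underflow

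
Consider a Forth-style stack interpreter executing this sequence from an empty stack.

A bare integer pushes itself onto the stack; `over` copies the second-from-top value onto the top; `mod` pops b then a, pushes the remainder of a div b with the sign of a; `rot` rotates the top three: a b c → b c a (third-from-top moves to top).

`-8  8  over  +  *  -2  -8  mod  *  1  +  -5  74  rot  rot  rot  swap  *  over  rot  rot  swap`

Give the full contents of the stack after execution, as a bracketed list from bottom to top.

[1, -370, 1]

-8   -> [-8]
8    -> [-8, 8]
over -> [-8, 8, -8]
+    -> [-8, 0]
*    -> [0]
-2   -> [0, -2]
-8   -> [0, -2, -8]
mod  -> [0, -2]
*    -> [0]
1    -> [0, 1]
+    -> [1]
-5   -> [1, -5]
74   -> [1, -5, 74]
rot  -> [-5, 74, 1]
rot  -> [74, 1, -5]
rot  -> [1, -5, 74]
swap -> [1, 74, -5]
*    -> [1, -370]
over -> [1, -370, 1]
rot  -> [-370, 1, 1]
rot  -> [1, 1, -370]
swap -> [1, -370, 1]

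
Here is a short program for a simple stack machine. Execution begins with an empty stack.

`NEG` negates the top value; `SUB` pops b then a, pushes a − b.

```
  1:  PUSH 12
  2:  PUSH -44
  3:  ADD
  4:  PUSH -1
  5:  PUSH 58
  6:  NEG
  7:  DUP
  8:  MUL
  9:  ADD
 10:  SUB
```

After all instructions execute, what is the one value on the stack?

-3395

PUSH 12   [12]
PUSH -44  [12, -44]
ADD       [-32]
PUSH -1   [-32, -1]
PUSH 58   [-32, -1, 58]
NEG       [-32, -1, -58]
DUP       [-32, -1, -58, -58]
MUL       [-32, -1, 3364]
ADD       [-32, 3363]
SUB       [-3395]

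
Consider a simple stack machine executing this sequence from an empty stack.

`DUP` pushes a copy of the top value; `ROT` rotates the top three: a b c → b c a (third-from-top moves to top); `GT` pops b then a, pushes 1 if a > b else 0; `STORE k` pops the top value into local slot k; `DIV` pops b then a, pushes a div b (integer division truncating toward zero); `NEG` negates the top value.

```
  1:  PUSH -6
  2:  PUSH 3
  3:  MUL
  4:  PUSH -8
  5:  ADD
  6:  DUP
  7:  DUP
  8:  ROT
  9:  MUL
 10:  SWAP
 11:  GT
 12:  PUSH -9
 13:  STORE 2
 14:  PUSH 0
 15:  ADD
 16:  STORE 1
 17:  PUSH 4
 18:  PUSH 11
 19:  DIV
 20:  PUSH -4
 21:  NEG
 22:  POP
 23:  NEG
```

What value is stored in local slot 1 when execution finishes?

1

PUSH -6 : -6
PUSH 3  : -6 3
MUL     : -18
PUSH -8 : -18 -8
ADD     : -26
DUP     : -26 -26
DUP     : -26 -26 -26
ROT     : -26 -26 -26
MUL     : -26 676
SWAP    : 676 -26
GT      : 1
PUSH -9 : 1 -9
STORE 2 : 1
PUSH 0  : 1 0
ADD     : 1
STORE 1 : (empty)
PUSH 4  : 4
PUSH 11 : 4 11
DIV     : 0
PUSH -4 : 0 -4
NEG     : 0 4
POP     : 0
NEG     : 0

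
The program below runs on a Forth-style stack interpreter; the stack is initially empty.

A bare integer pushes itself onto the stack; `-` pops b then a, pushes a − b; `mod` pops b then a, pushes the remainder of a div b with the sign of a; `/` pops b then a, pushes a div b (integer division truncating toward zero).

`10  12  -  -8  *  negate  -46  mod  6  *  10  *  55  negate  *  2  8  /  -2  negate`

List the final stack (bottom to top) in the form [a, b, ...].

10      [10]
12      [10, 12]
-       [-2]
-8      [-2, -8]
*       [16]
negate  [-16]
-46     [-16, -46]
mod     [-16]
6       [-16, 6]
*       [-96]
10      [-96, 10]
*       [-960]
55      [-960, 55]
negate  [-960, -55]
*       [52800]
2       [52800, 2]
8       [52800, 2, 8]
/       [52800, 0]
-2      [52800, 0, -2]
negate  [52800, 0, 2]

[52800, 0, 2]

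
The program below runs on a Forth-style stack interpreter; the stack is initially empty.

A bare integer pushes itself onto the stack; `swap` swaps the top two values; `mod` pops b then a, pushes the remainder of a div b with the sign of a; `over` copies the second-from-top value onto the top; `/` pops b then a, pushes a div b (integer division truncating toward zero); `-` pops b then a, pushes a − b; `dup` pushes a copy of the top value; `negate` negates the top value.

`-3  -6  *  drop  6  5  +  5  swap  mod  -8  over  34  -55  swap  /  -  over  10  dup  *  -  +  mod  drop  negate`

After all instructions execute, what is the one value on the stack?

-3     -> -3
-6     -> -3 -6
*      -> 18
drop   -> (empty)
6      -> 6
5      -> 6 5
+      -> 11
5      -> 11 5
swap   -> 5 11
mod    -> 5
-8     -> 5 -8
over   -> 5 -8 5
34     -> 5 -8 5 34
-55    -> 5 -8 5 34 -55
swap   -> 5 -8 5 -55 34
/      -> 5 -8 5 -1
-      -> 5 -8 6
over   -> 5 -8 6 -8
10     -> 5 -8 6 -8 10
dup    -> 5 -8 6 -8 10 10
*      -> 5 -8 6 -8 100
-      -> 5 -8 6 -108
+      -> 5 -8 -102
mod    -> 5 -8
drop   -> 5
negate -> -5

-5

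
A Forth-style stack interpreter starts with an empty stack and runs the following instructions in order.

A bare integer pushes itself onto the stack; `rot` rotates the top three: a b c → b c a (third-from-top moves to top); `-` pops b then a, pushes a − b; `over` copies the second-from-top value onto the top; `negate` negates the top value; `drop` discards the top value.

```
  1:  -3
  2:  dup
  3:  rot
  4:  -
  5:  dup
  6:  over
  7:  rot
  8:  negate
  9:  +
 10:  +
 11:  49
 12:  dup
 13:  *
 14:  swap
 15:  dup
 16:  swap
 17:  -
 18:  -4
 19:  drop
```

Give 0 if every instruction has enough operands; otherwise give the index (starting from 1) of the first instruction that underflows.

3

-3  -> [-3]
dup -> [-3, -3]
rot  — needs 3 operands, stack has 2 → underflow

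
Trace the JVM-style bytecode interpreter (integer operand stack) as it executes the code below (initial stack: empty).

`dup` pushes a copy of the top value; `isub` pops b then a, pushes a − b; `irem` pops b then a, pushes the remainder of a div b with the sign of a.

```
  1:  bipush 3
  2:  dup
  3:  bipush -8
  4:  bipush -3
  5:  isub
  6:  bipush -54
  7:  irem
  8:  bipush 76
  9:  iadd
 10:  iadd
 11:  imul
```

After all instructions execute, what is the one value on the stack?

222

bipush 3   → 3
dup        → 3 3
bipush -8  → 3 3 -8
bipush -3  → 3 3 -8 -3
isub       → 3 3 -5
bipush -54 → 3 3 -5 -54
irem       → 3 3 -5
bipush 76  → 3 3 -5 76
iadd       → 3 3 71
iadd       → 3 74
imul       → 222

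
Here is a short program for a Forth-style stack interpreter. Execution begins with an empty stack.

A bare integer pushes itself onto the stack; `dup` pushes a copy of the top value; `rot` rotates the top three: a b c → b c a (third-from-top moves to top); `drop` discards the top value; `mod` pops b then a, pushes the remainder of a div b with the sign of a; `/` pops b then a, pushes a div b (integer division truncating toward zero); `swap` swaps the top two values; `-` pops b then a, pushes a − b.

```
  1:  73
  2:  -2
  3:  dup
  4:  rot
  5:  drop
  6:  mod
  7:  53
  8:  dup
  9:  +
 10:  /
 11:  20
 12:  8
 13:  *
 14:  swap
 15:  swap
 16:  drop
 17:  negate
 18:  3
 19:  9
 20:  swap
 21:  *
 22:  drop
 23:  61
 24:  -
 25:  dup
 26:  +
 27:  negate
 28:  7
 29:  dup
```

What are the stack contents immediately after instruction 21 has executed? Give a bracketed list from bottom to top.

[0, 27]

73      73
-2      73 -2
dup     73 -2 -2
rot     -2 -2 73
drop    -2 -2
mod     0
53      0 53
dup     0 53 53
+       0 106
/       0
20      0 20
8       0 20 8
*       0 160
swap    160 0
swap    0 160
drop    0
negate  0
3       0 3
9       0 3 9
swap    0 9 3
*       0 27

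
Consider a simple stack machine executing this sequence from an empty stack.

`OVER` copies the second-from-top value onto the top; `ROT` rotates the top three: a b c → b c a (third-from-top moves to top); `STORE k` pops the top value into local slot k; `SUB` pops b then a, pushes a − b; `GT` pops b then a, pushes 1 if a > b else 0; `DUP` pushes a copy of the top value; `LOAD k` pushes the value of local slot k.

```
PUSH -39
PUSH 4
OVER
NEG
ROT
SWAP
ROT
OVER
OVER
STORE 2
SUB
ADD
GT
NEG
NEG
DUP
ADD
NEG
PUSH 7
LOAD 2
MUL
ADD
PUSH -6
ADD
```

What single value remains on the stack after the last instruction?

PUSH -39 -> [-39]
PUSH 4   -> [-39, 4]
OVER     -> [-39, 4, -39]
NEG      -> [-39, 4, 39]
ROT      -> [4, 39, -39]
SWAP     -> [4, -39, 39]
ROT      -> [-39, 39, 4]
OVER     -> [-39, 39, 4, 39]
OVER     -> [-39, 39, 4, 39, 4]
STORE 2  -> [-39, 39, 4, 39]
SUB      -> [-39, 39, -35]
ADD      -> [-39, 4]
GT       -> [0]
NEG      -> [0]
NEG      -> [0]
DUP      -> [0, 0]
ADD      -> [0]
NEG      -> [0]
PUSH 7   -> [0, 7]
LOAD 2   -> [0, 7, 4]
MUL      -> [0, 28]
ADD      -> [28]
PUSH -6  -> [28, -6]
ADD      -> [22]

22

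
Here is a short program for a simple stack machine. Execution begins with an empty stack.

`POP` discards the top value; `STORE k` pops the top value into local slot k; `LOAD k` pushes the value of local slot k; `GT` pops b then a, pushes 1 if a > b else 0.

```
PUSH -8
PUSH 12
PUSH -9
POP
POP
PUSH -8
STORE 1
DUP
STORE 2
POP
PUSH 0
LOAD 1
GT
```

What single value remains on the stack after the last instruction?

PUSH -8 -> [-8]
PUSH 12 -> [-8, 12]
PUSH -9 -> [-8, 12, -9]
POP     -> [-8, 12]
POP     -> [-8]
PUSH -8 -> [-8, -8]
STORE 1 -> [-8]
DUP     -> [-8, -8]
STORE 2 -> [-8]
POP     -> []
PUSH 0  -> [0]
LOAD 1  -> [0, -8]
GT      -> [1]

1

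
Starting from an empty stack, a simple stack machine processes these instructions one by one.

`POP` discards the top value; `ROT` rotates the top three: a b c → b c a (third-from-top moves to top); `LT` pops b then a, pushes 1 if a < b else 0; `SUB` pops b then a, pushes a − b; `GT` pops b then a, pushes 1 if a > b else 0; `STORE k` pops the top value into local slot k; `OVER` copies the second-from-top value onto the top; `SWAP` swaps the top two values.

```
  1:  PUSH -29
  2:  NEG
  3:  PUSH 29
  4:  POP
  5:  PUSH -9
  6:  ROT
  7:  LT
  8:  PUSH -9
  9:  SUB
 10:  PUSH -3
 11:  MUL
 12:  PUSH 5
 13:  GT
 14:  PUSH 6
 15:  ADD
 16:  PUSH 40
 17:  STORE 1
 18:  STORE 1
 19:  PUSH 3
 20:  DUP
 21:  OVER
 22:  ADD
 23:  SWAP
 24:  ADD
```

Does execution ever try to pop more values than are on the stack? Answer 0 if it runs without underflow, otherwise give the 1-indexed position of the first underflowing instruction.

6

PUSH -29 → -29
NEG      → 29
PUSH 29  → 29 29
POP      → 29
PUSH -9  → 29 -9
ROT  — needs 3 operands, stack has 2 → underflow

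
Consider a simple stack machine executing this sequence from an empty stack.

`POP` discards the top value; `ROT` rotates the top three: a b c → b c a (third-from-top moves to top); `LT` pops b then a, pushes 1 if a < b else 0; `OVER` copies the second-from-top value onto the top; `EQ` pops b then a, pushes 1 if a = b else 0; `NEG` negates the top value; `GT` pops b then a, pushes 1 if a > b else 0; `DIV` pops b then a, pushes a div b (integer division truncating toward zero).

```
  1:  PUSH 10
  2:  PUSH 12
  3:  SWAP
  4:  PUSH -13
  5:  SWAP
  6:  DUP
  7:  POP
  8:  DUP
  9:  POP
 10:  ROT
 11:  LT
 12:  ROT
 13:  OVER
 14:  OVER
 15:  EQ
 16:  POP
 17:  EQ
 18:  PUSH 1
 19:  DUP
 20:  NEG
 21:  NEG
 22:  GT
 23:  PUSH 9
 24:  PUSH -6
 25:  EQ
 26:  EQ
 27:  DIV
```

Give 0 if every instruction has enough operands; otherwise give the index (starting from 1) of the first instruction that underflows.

12

PUSH 10  → 10
PUSH 12  → 10 12
SWAP     → 12 10
PUSH -13 → 12 10 -13
SWAP     → 12 -13 10
DUP      → 12 -13 10 10
POP      → 12 -13 10
DUP      → 12 -13 10 10
POP      → 12 -13 10
ROT      → -13 10 12
LT       → -13 1
ROT  — needs 3 operands, stack has 2 → underflow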